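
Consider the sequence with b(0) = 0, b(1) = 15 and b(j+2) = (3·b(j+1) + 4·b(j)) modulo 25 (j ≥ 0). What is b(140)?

0

We have b(0) = 0; b(1) = 15; b(2) = 20; b(3) = 20; b(4) = 15; b(5) = 0; b(6) = 10; b(7) = 5; b(8) = 5; b(9) = 10; b(10) = 0; b(11) = 15.
Since (b(10), b(11)) = (b(0), b(1)) = (0, 15) (two consecutive terms determine the rest), the sequence is periodic with period 10.
So b(140) = b(0 + ((140-0) mod 10)) = b(0) = 0.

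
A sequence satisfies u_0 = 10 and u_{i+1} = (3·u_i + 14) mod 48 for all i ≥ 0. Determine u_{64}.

We have u_0 = 10; u_1 = 44; u_2 = 2; u_3 = 20; u_4 = 26; u_5 = 44.
Since u_5 = u_1 = 44, the sequence is eventually periodic: after a pre-period of length 1 it cycles with period 4.
For i ≥ 1, u_i depends only on (i - 1) mod 4. (64 - 1) mod 4 = 3, so u_{64} = u_4 = 26.

26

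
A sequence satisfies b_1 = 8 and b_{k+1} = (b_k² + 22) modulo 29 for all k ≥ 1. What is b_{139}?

We have b_1 = 8, b_2 = 28, b_3 = 23, b_4 = 0, b_5 = 22, b_6 = 13, b_7 = 17, b_8 = 21, b_9 = 28.
Since b_9 = b_2 = 28, the sequence is eventually periodic: after a pre-period of length 1 it cycles with period 7.
For k ≥ 2, b_k depends only on (k - 2) mod 7. (139 - 2) mod 7 = 4, so b_{139} = b_6 = 13.

13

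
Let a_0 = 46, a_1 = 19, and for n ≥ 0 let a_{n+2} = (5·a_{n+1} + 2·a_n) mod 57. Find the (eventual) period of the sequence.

45

a_0 = 46; a_1 = 19; a_2 = 16; a_3 = 4; a_4 = 52; a_5 = 40; a_6 = 19; a_7 = 4; a_8 = 1; a_9 = 13; a_{10} = 10; a_{11} = 19; a_{12} = 1; a_{13} = 43; a_{14} = 46; a_{15} = 31; a_{16} = 19; a_{17} = 43; a_{18} = 25; a_{19} = 40; a_{20} = 22; a_{21} = 19; a_{22} = 25; a_{23} = 49; a_{24} = 10; a_{25} = 34; a_{26} = 19; a_{27} = 49; a_{28} = 55; a_{29} = 31; a_{30} = 37; a_{31} = 19; a_{32} = 55; a_{33} = 28; a_{34} = 22; a_{35} = 52; a_{36} = 19; a_{37} = 28; a_{38} = 7; a_{39} = 34; a_{40} = 13; a_{41} = 19; a_{42} = 7; a_{43} = 16; a_{44} = 37; a_{45} = 46; a_{46} = 19.
Since (a_{45}, a_{46}) = (a_0, a_1) = (46, 19) (two consecutive terms determine the rest), the sequence is periodic with period 45.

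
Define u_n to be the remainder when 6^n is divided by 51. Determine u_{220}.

30

Computing terms: u_0 = 1; u_1 = 6; u_2 = 36; u_3 = 12; u_4 = 21; u_5 = 24; u_6 = 42; u_7 = 48; u_8 = 33; u_9 = 45; u_{10} = 15; u_{11} = 39; u_{12} = 30; u_{13} = 27; u_{14} = 9; u_{15} = 3; u_{16} = 18; u_{17} = 6.
Since u_{17} = u_1 = 6, the sequence is eventually periodic: after a pre-period of length 1 it cycles with period 16.
For n ≥ 1, u_n depends only on (n - 1) mod 16. (220 - 1) mod 16 = 11, so u_{220} = u_{12} = 30.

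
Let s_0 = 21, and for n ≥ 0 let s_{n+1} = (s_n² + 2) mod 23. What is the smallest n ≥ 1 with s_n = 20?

3

Listing terms: s_0 = 21,  s_1 = 6,  s_2 = 15,  s_3 = 20,  s_4 = 11,  s_5 = 8,  s_6 = 20.
Since s_6 = s_3 = 20, the sequence is eventually periodic: after a pre-period of length 3 it cycles with period 3.
The value 20 first appears (with n ≥ 1) at s_3.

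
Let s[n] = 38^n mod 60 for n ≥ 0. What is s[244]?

We have s[0] = 1, s[1] = 38, s[2] = 4, s[3] = 32, s[4] = 16, s[5] = 8, s[6] = 4.
Since s[6] = s[2] = 4, the sequence is eventually periodic: after a pre-period of length 2 it cycles with period 4.
For n ≥ 2, s[n] depends only on (n - 2) mod 4. (244 - 2) mod 4 = 2, so s[244] = s[4] = 16.

16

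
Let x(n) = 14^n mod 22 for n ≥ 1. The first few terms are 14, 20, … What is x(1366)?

Listing terms: x(1) = 14; x(2) = 20; x(3) = 16; x(4) = 4; x(5) = 12; x(6) = 14.
Since x(6) = x(1) = 14, the sequence is periodic with period 5.
So x(1366) = x(1 + ((1366-1) mod 5)) = x(1) = 14.

14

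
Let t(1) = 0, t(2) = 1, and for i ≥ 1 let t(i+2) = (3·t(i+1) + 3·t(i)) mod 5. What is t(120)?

Computing terms: t(1) = 0,  t(2) = 1,  t(3) = 3,  t(4) = 2,  t(5) = 0,  t(6) = 1.
Since (t(5), t(6)) = (t(1), t(2)) = (0, 1) (two consecutive terms determine the rest), the sequence is periodic with period 4.
So t(120) = t(1 + ((120-1) mod 4)) = t(4) = 2.

2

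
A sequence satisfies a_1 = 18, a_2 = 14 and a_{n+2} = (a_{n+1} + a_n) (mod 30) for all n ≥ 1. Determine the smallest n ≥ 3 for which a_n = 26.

8

Computing terms: a_1 = 18,  a_2 = 14,  a_3 = 2,  a_4 = 16,  a_5 = 18,  a_6 = 4,  a_7 = 22,  a_8 = 26,  a_9 = 18,  a_{10} = 14.
Since (a_9, a_{10}) = (a_1, a_2) = (18, 14) (two consecutive terms determine the rest), the sequence is periodic with period 8.
The value 26 first appears (with n ≥ 3) at a_8.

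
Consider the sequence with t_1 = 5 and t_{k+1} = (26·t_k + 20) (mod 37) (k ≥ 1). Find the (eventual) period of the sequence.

t_1 = 5, t_2 = 2, t_3 = 35, t_4 = 5.
Since t_4 = t_1 = 5, the sequence is periodic with period 3.

3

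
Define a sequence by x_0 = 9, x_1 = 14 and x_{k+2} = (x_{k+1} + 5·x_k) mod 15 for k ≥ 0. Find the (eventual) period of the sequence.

6

We have x_0 = 9; x_1 = 14; x_2 = 14; x_3 = 9; x_4 = 4; x_5 = 4; x_6 = 9; x_7 = 14.
The sequence repeats with period 6.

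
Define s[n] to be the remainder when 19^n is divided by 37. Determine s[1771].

We have s[1] = 19,  s[2] = 28,  s[3] = 14,  s[4] = 7,  s[5] = 22,  s[6] = 11,  s[7] = 24,  s[8] = 12,  s[9] = 6,  s[10] = 3,  s[11] = 20,  s[12] = 10,  s[13] = 5,  s[14] = 21,  s[15] = 29,  s[16] = 33,  s[17] = 35,  s[18] = 36,  s[19] = 18,  s[20] = 9,  s[21] = 23,  s[22] = 30,  s[23] = 15,  s[24] = 26,  s[25] = 13,  s[26] = 25,  s[27] = 31,  s[28] = 34,  s[29] = 17,  s[30] = 27,  s[31] = 32,  s[32] = 16,  s[33] = 8,  s[34] = 4,  s[35] = 2,  s[36] = 1,  s[37] = 19.
Since s[37] = s[1] = 19, the sequence is periodic with period 36.
(1771 - 1) mod 36 = 6, so s[1771] = s[7] = 24.

24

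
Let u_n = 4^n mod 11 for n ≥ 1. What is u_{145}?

We have u_1 = 4,  u_2 = 5,  u_3 = 9,  u_4 = 3,  u_5 = 1,  u_6 = 4.
The sequence repeats with period 5.
(145 - 1) mod 5 = 4, so u_{145} = u_5 = 1.

1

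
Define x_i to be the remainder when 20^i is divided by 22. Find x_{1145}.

Computing terms: x_0 = 1; x_1 = 20; x_2 = 4; x_3 = 14; x_4 = 16; x_5 = 12; x_6 = 20.
Since x_6 = x_1 = 20, the sequence is eventually periodic: after a pre-period of length 1 it cycles with period 5.
For i ≥ 1, x_i depends only on (i - 1) mod 5. (1145 - 1) mod 5 = 4, so x_{1145} = x_5 = 12.

12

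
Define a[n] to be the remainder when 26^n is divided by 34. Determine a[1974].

Listing terms: a[0] = 1; a[1] = 26; a[2] = 30; a[3] = 32; a[4] = 16; a[5] = 8; a[6] = 4; a[7] = 2; a[8] = 18; a[9] = 26.
Since a[9] = a[1] = 26, the sequence is eventually periodic: after a pre-period of length 1 it cycles with period 8.
For n ≥ 1, a[n] depends only on (n - 1) mod 8. (1974 - 1) mod 8 = 5, so a[1974] = a[6] = 4.

4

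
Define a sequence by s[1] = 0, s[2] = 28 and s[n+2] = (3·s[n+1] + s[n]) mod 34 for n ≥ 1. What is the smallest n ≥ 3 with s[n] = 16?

Listing terms: s[1] = 0, s[2] = 28, s[3] = 16, s[4] = 8, s[5] = 6, s[6] = 26, s[7] = 16, s[8] = 6, s[9] = 0, s[10] = 6, s[11] = 18, s[12] = 26, s[13] = 28, s[14] = 8, s[15] = 18, s[16] = 28, s[17] = 0, s[18] = 28.
Since (s[17], s[18]) = (s[1], s[2]) = (0, 28) (two consecutive terms determine the rest), the sequence is periodic with period 16.
The value 16 first appears (with n ≥ 3) at s[3].

3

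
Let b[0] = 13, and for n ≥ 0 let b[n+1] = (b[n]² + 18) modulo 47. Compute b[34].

We have b[0] = 13, b[1] = 46, b[2] = 19, b[3] = 3, b[4] = 27, b[5] = 42, b[6] = 43, b[7] = 34, b[8] = 46.
Since b[8] = b[1] = 46, the sequence is eventually periodic: after a pre-period of length 1 it cycles with period 7.
For n ≥ 1, b[n] depends only on (n - 1) mod 7. (34 - 1) mod 7 = 5, so b[34] = b[6] = 43.

43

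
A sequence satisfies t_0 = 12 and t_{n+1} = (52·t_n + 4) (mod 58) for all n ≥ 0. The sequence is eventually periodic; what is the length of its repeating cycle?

7

t_0 = 12, t_1 = 48, t_2 = 6, t_3 = 26, t_4 = 22, t_5 = 46, t_6 = 18, t_7 = 12.
Since t_7 = t_0 = 12, the sequence is periodic with period 7.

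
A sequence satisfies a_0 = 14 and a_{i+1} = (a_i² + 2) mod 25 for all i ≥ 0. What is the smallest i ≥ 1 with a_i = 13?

3

Listing terms: a_0 = 14, a_1 = 23, a_2 = 6, a_3 = 13, a_4 = 21, a_5 = 18, a_6 = 1, a_7 = 3, a_8 = 11, a_9 = 23.
Since a_9 = a_1 = 23, the sequence is eventually periodic: after a pre-period of length 1 it cycles with period 8.
The value 13 first appears (with i ≥ 1) at a_3.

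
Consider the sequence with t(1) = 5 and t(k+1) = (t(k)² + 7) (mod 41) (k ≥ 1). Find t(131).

5

t(1) = 5; t(2) = 32; t(3) = 6; t(4) = 2; t(5) = 11; t(6) = 5.
Since t(6) = t(1) = 5, the sequence is periodic with period 5.
(131 - 1) mod 5 = 0, so t(131) = t(1) = 5.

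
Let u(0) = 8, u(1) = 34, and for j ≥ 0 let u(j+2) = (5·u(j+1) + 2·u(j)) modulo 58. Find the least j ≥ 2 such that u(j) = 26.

u(0) = 8,  u(1) = 34,  u(2) = 12,  u(3) = 12,  u(4) = 26,  u(5) = 38,  u(6) = 10,  u(7) = 10,  u(8) = 12,  u(9) = 22,  u(10) = 18,  u(11) = 18,  u(12) = 10,  u(13) = 28,  u(14) = 44,  u(15) = 44,  u(16) = 18,  u(17) = 4,  u(18) = 56,  u(19) = 56,  u(20) = 44,  u(21) = 42,  u(22) = 8,  u(23) = 8,  u(24) = 56,  u(25) = 6,  u(26) = 26,  u(27) = 26,  u(28) = 8,  u(29) = 34.
Since (u(28), u(29)) = (u(0), u(1)) = (8, 34) (two consecutive terms determine the rest), the sequence is periodic with period 28.
The value 26 first appears (with j ≥ 2) at u(4).

4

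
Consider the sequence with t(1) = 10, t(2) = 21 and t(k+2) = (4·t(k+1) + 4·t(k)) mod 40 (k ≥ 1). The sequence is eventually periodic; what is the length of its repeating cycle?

3

Listing terms: t(1) = 10, t(2) = 21, t(3) = 4, t(4) = 20, t(5) = 16, t(6) = 24, t(7) = 0, t(8) = 16, t(9) = 24.
Since (t(8), t(9)) = (t(5), t(6)) = (16, 24) (two consecutive terms determine the rest), the sequence is eventually periodic: after a pre-period of length 4 it cycles with period 3.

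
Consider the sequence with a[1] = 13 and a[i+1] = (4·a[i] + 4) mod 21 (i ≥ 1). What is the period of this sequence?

3

Computing terms: a[1] = 13, a[2] = 14, a[3] = 18, a[4] = 13.
Since a[4] = a[1] = 13, the sequence is periodic with period 3.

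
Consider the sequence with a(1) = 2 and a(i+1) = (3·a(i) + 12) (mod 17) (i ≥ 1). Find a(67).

15

Computing terms: a(1) = 2, a(2) = 1, a(3) = 15, a(4) = 6, a(5) = 13, a(6) = 0, a(7) = 12, a(8) = 14, a(9) = 3, a(10) = 4, a(11) = 7, a(12) = 16, a(13) = 9, a(14) = 5, a(15) = 10, a(16) = 8, a(17) = 2.
Since a(17) = a(1) = 2, the sequence is periodic with period 16.
(67 - 1) mod 16 = 2, so a(67) = a(3) = 15.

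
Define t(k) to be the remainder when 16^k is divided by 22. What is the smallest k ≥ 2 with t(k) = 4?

3

t(1) = 16; t(2) = 14; t(3) = 4; t(4) = 20; t(5) = 12; t(6) = 16.
The sequence repeats with period 5.
The value 4 first appears (with k ≥ 2) at t(3).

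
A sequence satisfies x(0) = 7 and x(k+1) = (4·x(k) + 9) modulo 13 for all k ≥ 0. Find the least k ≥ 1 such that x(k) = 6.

x(0) = 7; x(1) = 11; x(2) = 1; x(3) = 0; x(4) = 9; x(5) = 6; x(6) = 7.
The sequence repeats with period 6.
The value 6 first appears (with k ≥ 1) at x(5).

5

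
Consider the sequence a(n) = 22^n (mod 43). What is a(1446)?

35

a(1) = 22, a(2) = 11, a(3) = 27, a(4) = 35, a(5) = 39, a(6) = 41, a(7) = 42, a(8) = 21, a(9) = 32, a(10) = 16, a(11) = 8, a(12) = 4, a(13) = 2, a(14) = 1, a(15) = 22.
Since a(15) = a(1) = 22, the sequence is periodic with period 14.
So a(1446) = a(1 + ((1446-1) mod 14)) = a(4) = 35.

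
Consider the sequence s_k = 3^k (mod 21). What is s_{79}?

3

Computing terms: s_0 = 1; s_1 = 3; s_2 = 9; s_3 = 6; s_4 = 18; s_5 = 12; s_6 = 15; s_7 = 3.
Since s_7 = s_1 = 3, the sequence is eventually periodic: after a pre-period of length 1 it cycles with period 6.
For k ≥ 1, s_k depends only on (k - 1) mod 6. (79 - 1) mod 6 = 0, so s_{79} = s_1 = 3.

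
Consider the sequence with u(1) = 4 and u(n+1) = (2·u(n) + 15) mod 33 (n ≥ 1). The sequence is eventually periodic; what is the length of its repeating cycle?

Listing terms: u(1) = 4, u(2) = 23, u(3) = 28, u(4) = 5, u(5) = 25, u(6) = 32, u(7) = 13, u(8) = 8, u(9) = 31, u(10) = 11, u(11) = 4.
Since u(11) = u(1) = 4, the sequence is periodic with period 10.

10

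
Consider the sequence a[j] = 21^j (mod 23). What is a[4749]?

We have a[0] = 1,  a[1] = 21,  a[2] = 4,  a[3] = 15,  a[4] = 16,  a[5] = 14,  a[6] = 18,  a[7] = 10,  a[8] = 3,  a[9] = 17,  a[10] = 12,  a[11] = 22,  a[12] = 2,  a[13] = 19,  a[14] = 8,  a[15] = 7,  a[16] = 9,  a[17] = 5,  a[18] = 13,  a[19] = 20,  a[20] = 6,  a[21] = 11,  a[22] = 1.
The sequence repeats with period 22.
So a[4749] = a[0 + ((4749-0) mod 22)] = a[19] = 20.

20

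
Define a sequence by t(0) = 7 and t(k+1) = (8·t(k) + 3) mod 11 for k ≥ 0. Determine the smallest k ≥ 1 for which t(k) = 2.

Computing terms: t(0) = 7, t(1) = 4, t(2) = 2, t(3) = 8, t(4) = 1, t(5) = 0, t(6) = 3, t(7) = 5, t(8) = 10, t(9) = 6, t(10) = 7.
Since t(10) = t(0) = 7, the sequence is periodic with period 10.
The value 2 first appears (with k ≥ 1) at t(2).

2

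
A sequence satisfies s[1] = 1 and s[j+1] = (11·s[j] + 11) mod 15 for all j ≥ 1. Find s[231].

We have s[1] = 1,  s[2] = 7,  s[3] = 13,  s[4] = 4,  s[5] = 10,  s[6] = 1.
Since s[6] = s[1] = 1, the sequence is periodic with period 5.
So s[231] = s[1 + ((231-1) mod 5)] = s[1] = 1.

1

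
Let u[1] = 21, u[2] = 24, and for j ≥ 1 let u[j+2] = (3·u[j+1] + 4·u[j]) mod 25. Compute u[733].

Listing terms: u[1] = 21, u[2] = 24, u[3] = 6, u[4] = 14, u[5] = 16, u[6] = 4, u[7] = 1, u[8] = 19, u[9] = 11, u[10] = 9, u[11] = 21, u[12] = 24.
Since (u[11], u[12]) = (u[1], u[2]) = (21, 24) (two consecutive terms determine the rest), the sequence is periodic with period 10.
(733 - 1) mod 10 = 2, so u[733] = u[3] = 6.

6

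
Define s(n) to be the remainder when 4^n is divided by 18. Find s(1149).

10

s(1) = 4,  s(2) = 16,  s(3) = 10,  s(4) = 4.
The sequence repeats with period 3.
So s(1149) = s(1 + ((1149-1) mod 3)) = s(3) = 10.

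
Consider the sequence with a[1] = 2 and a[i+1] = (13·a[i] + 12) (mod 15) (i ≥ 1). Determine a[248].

5

a[1] = 2, a[2] = 8, a[3] = 11, a[4] = 5, a[5] = 2.
Since a[5] = a[1] = 2, the sequence is periodic with period 4.
So a[248] = a[1 + ((248-1) mod 4)] = a[4] = 5.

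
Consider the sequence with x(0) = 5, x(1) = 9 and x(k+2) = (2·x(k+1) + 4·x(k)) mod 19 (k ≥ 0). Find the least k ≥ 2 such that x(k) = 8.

9

We have x(0) = 5,  x(1) = 9,  x(2) = 0,  x(3) = 17,  x(4) = 15,  x(5) = 3,  x(6) = 9,  x(7) = 11,  x(8) = 1,  x(9) = 8,  x(10) = 1,  x(11) = 15,  x(12) = 15,  x(13) = 14,  x(14) = 12,  x(15) = 4,  x(16) = 18,  x(17) = 14,  x(18) = 5,  x(19) = 9.
The sequence repeats with period 18.
The value 8 first appears (with k ≥ 2) at x(9).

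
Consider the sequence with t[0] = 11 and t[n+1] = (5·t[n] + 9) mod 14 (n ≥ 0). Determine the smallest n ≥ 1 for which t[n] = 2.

Listing terms: t[0] = 11; t[1] = 8; t[2] = 7; t[3] = 2; t[4] = 5; t[5] = 6; t[6] = 11.
Since t[6] = t[0] = 11, the sequence is periodic with period 6.
The value 2 first appears (with n ≥ 1) at t[3].

3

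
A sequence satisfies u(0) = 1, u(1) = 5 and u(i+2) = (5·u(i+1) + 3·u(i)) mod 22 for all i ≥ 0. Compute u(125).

8

u(0) = 1, u(1) = 5, u(2) = 6, u(3) = 1, u(4) = 1, u(5) = 8, u(6) = 21, u(7) = 19, u(8) = 4, u(9) = 11, u(10) = 1, u(11) = 16, u(12) = 17, u(13) = 1, u(14) = 12, u(15) = 19, u(16) = 21, u(17) = 8, u(18) = 15, u(19) = 11, u(20) = 12, u(21) = 5, u(22) = 17, u(23) = 12, u(24) = 1, u(25) = 19, u(26) = 10, u(27) = 19, u(28) = 15, u(29) = 0, u(30) = 1, u(31) = 5.
Since (u(30), u(31)) = (u(0), u(1)) = (1, 5) (two consecutive terms determine the rest), the sequence is periodic with period 30.
(125 - 0) mod 30 = 5, so u(125) = u(5) = 8.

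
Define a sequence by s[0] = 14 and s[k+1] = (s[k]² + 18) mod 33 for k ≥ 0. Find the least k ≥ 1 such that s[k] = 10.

2

Computing terms: s[0] = 14; s[1] = 16; s[2] = 10; s[3] = 19; s[4] = 16.
Since s[4] = s[1] = 16, the sequence is eventually periodic: after a pre-period of length 1 it cycles with period 3.
The value 10 first appears (with k ≥ 1) at s[2].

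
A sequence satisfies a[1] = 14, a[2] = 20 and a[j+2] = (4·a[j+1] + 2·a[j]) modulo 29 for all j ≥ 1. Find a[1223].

Listing terms: a[1] = 14, a[2] = 20, a[3] = 21, a[4] = 8, a[5] = 16, a[6] = 22, a[7] = 4, a[8] = 2, a[9] = 16, a[10] = 10, a[11] = 14, a[12] = 18, a[13] = 13, a[14] = 1, a[15] = 1, a[16] = 6, a[17] = 26, a[18] = 0, a[19] = 23, a[20] = 5, a[21] = 8, a[22] = 13, a[23] = 10, a[24] = 8, a[25] = 23, a[26] = 21, a[27] = 14, a[28] = 11, a[29] = 14, a[30] = 20.
The sequence repeats with period 28.
(1223 - 1) mod 28 = 18, so a[1223] = a[19] = 23.

23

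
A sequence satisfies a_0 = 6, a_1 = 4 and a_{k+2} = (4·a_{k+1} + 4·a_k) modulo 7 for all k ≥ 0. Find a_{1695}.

1

a_0 = 6; a_1 = 4; a_2 = 5; a_3 = 1; a_4 = 3; a_5 = 2; a_6 = 6; a_7 = 4.
Since (a_6, a_7) = (a_0, a_1) = (6, 4) (two consecutive terms determine the rest), the sequence is periodic with period 6.
(1695 - 0) mod 6 = 3, so a_{1695} = a_3 = 1.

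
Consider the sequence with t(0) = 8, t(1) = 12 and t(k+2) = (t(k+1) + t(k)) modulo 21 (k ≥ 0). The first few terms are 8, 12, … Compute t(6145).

t(0) = 8,  t(1) = 12,  t(2) = 20,  t(3) = 11,  t(4) = 10,  t(5) = 0,  t(6) = 10,  t(7) = 10,  t(8) = 20,  t(9) = 9,  t(10) = 8,  t(11) = 17,  t(12) = 4,  t(13) = 0,  t(14) = 4,  t(15) = 4,  t(16) = 8,  t(17) = 12.
The sequence repeats with period 16.
(6145 - 0) mod 16 = 1, so t(6145) = t(1) = 12.

12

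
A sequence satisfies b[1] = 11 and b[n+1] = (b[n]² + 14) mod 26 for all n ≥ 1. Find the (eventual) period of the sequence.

4

b[1] = 11; b[2] = 5; b[3] = 13; b[4] = 1; b[5] = 15; b[6] = 5.
Since b[6] = b[2] = 5, the sequence is eventually periodic: after a pre-period of length 1 it cycles with period 4.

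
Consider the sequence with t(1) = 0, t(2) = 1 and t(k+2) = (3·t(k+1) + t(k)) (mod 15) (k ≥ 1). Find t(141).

12

t(1) = 0, t(2) = 1, t(3) = 3, t(4) = 10, t(5) = 3, t(6) = 4, t(7) = 0, t(8) = 4, t(9) = 12, t(10) = 10, t(11) = 12, t(12) = 1, t(13) = 0, t(14) = 1.
The sequence repeats with period 12.
(141 - 1) mod 12 = 8, so t(141) = t(9) = 12.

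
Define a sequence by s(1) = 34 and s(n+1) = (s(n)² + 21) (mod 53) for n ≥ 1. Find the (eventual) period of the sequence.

6

Listing terms: s(1) = 34, s(2) = 11, s(3) = 36, s(4) = 45, s(5) = 32, s(6) = 38, s(7) = 34.
Since s(7) = s(1) = 34, the sequence is periodic with period 6.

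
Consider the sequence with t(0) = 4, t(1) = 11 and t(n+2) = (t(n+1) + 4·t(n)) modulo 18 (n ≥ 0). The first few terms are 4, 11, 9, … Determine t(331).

t(0) = 4,  t(1) = 11,  t(2) = 9,  t(3) = 17,  t(4) = 17,  t(5) = 13,  t(6) = 9,  t(7) = 7,  t(8) = 7,  t(9) = 17,  t(10) = 9,  t(11) = 5,  t(12) = 5,  t(13) = 7,  t(14) = 9,  t(15) = 1,  t(16) = 1,  t(17) = 5,  t(18) = 9,  t(19) = 11,  t(20) = 11,  t(21) = 1,  t(22) = 9,  t(23) = 13,  t(24) = 13,  t(25) = 11,  t(26) = 9.
Since (t(25), t(26)) = (t(1), t(2)) = (11, 9) (two consecutive terms determine the rest), the sequence is eventually periodic: after a pre-period of length 1 it cycles with period 24.
For n ≥ 1, t(n) depends only on (n - 1) mod 24. (331 - 1) mod 24 = 18, so t(331) = t(19) = 11.

11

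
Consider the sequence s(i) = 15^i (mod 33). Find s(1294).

3

We have s(1) = 15; s(2) = 27; s(3) = 9; s(4) = 3; s(5) = 12; s(6) = 15.
Since s(6) = s(1) = 15, the sequence is periodic with period 5.
So s(1294) = s(1 + ((1294-1) mod 5)) = s(4) = 3.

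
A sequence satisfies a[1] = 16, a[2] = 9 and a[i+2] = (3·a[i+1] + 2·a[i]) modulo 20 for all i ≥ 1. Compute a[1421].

3

a[1] = 16, a[2] = 9, a[3] = 19, a[4] = 15, a[5] = 3, a[6] = 19, a[7] = 3, a[8] = 7, a[9] = 7, a[10] = 15, a[11] = 19, a[12] = 7, a[13] = 19, a[14] = 11, a[15] = 11, a[16] = 15, a[17] = 7, a[18] = 11, a[19] = 7, a[20] = 3, a[21] = 3, a[22] = 15, a[23] = 11, a[24] = 3, a[25] = 11, a[26] = 19, a[27] = 19, a[28] = 15.
Since (a[27], a[28]) = (a[3], a[4]) = (19, 15) (two consecutive terms determine the rest), the sequence is eventually periodic: after a pre-period of length 2 it cycles with period 24.
For i ≥ 3, a[i] depends only on (i - 3) mod 24. (1421 - 3) mod 24 = 2, so a[1421] = a[5] = 3.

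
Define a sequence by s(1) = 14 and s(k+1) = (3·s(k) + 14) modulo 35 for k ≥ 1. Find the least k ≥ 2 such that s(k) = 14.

5

s(1) = 14,  s(2) = 21,  s(3) = 7,  s(4) = 0,  s(5) = 14.
Since s(5) = s(1) = 14, the sequence is periodic with period 4.
The value 14 next appears (with k ≥ 2) at s(5).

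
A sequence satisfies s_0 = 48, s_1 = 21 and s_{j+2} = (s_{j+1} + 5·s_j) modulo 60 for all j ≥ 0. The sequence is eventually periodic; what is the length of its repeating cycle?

Computing terms: s_0 = 48; s_1 = 21; s_2 = 21; s_3 = 6; s_4 = 51; s_5 = 21; s_6 = 36; s_7 = 21; s_8 = 21.
Since (s_7, s_8) = (s_1, s_2) = (21, 21) (two consecutive terms determine the rest), the sequence is eventually periodic: after a pre-period of length 1 it cycles with period 6.

6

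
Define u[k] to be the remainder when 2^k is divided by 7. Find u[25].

u[0] = 1,  u[1] = 2,  u[2] = 4,  u[3] = 1.
The sequence repeats with period 3.
(25 - 0) mod 3 = 1, so u[25] = u[1] = 2.

2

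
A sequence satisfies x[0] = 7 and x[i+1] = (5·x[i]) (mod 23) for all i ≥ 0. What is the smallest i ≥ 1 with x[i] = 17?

10

We have x[0] = 7, x[1] = 12, x[2] = 14, x[3] = 1, x[4] = 5, x[5] = 2, x[6] = 10, x[7] = 4, x[8] = 20, x[9] = 8, x[10] = 17, x[11] = 16, x[12] = 11, x[13] = 9, x[14] = 22, x[15] = 18, x[16] = 21, x[17] = 13, x[18] = 19, x[19] = 3, x[20] = 15, x[21] = 6, x[22] = 7.
The sequence repeats with period 22.
The value 17 first appears (with i ≥ 1) at x[10].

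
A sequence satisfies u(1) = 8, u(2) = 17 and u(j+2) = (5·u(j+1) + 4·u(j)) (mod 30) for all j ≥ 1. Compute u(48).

We have u(1) = 8,  u(2) = 17,  u(3) = 27,  u(4) = 23,  u(5) = 13,  u(6) = 7,  u(7) = 27,  u(8) = 13,  u(9) = 23,  u(10) = 17,  u(11) = 27.
Since (u(10), u(11)) = (u(2), u(3)) = (17, 27) (two consecutive terms determine the rest), the sequence is eventually periodic: after a pre-period of length 1 it cycles with period 8.
For j ≥ 2, u(j) depends only on (j - 2) mod 8. (48 - 2) mod 8 = 6, so u(48) = u(8) = 13.

13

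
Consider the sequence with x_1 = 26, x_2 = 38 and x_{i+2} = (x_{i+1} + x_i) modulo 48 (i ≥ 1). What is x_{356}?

30

Listing terms: x_1 = 26,  x_2 = 38,  x_3 = 16,  x_4 = 6,  x_5 = 22,  x_6 = 28,  x_7 = 2,  x_8 = 30,  x_9 = 32,  x_{10} = 14,  x_{11} = 46,  x_{12} = 12,  x_{13} = 10,  x_{14} = 22,  x_{15} = 32,  x_{16} = 6,  x_{17} = 38,  x_{18} = 44,  x_{19} = 34,  x_{20} = 30,  x_{21} = 16,  x_{22} = 46,  x_{23} = 14,  x_{24} = 12,  x_{25} = 26,  x_{26} = 38.
Since (x_{25}, x_{26}) = (x_1, x_2) = (26, 38) (two consecutive terms determine the rest), the sequence is periodic with period 24.
(356 - 1) mod 24 = 19, so x_{356} = x_{20} = 30.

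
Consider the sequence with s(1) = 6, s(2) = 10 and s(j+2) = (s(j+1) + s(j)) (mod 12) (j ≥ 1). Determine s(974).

2

Computing terms: s(1) = 6, s(2) = 10, s(3) = 4, s(4) = 2, s(5) = 6, s(6) = 8, s(7) = 2, s(8) = 10, s(9) = 0, s(10) = 10, s(11) = 10, s(12) = 8, s(13) = 6, s(14) = 2, s(15) = 8, s(16) = 10, s(17) = 6, s(18) = 4, s(19) = 10, s(20) = 2, s(21) = 0, s(22) = 2, s(23) = 2, s(24) = 4, s(25) = 6, s(26) = 10.
The sequence repeats with period 24.
(974 - 1) mod 24 = 13, so s(974) = s(14) = 2.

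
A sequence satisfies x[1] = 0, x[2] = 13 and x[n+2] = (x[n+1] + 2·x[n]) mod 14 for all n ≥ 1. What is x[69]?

Listing terms: x[1] = 0; x[2] = 13; x[3] = 13; x[4] = 11; x[5] = 9; x[6] = 3; x[7] = 7; x[8] = 13; x[9] = 13.
Since (x[8], x[9]) = (x[2], x[3]) = (13, 13) (two consecutive terms determine the rest), the sequence is eventually periodic: after a pre-period of length 1 it cycles with period 6.
For n ≥ 2, x[n] depends only on (n - 2) mod 6. (69 - 2) mod 6 = 1, so x[69] = x[3] = 13.

13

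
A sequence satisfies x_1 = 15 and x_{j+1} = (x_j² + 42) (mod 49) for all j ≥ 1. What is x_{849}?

36

We have x_1 = 15,  x_2 = 22,  x_3 = 36,  x_4 = 15.
The sequence repeats with period 3.
(849 - 1) mod 3 = 2, so x_{849} = x_3 = 36.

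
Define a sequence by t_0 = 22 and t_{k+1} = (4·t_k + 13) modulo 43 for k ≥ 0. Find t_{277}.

29

Listing terms: t_0 = 22,  t_1 = 15,  t_2 = 30,  t_3 = 4,  t_4 = 29,  t_5 = 0,  t_6 = 13,  t_7 = 22.
Since t_7 = t_0 = 22, the sequence is periodic with period 7.
So t_{277} = t_{0 + ((277-0) mod 7)} = t_4 = 29.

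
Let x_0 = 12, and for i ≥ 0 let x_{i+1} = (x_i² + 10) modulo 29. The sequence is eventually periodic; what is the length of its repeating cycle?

6

We have x_0 = 12, x_1 = 9, x_2 = 4, x_3 = 26, x_4 = 19, x_5 = 23, x_6 = 17, x_7 = 9.
Since x_7 = x_1 = 9, the sequence is eventually periodic: after a pre-period of length 1 it cycles with period 6.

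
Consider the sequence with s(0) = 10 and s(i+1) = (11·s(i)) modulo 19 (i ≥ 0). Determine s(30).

s(0) = 10,  s(1) = 15,  s(2) = 13,  s(3) = 10.
The sequence repeats with period 3.
So s(30) = s(0 + ((30-0) mod 3)) = s(0) = 10.

10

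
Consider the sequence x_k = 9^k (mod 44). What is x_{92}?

37

Computing terms: x_0 = 1, x_1 = 9, x_2 = 37, x_3 = 25, x_4 = 5, x_5 = 1.
Since x_5 = x_0 = 1, the sequence is periodic with period 5.
(92 - 0) mod 5 = 2, so x_{92} = x_2 = 37.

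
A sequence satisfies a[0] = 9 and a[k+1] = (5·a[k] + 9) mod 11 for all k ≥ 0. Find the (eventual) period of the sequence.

5

Listing terms: a[0] = 9,  a[1] = 10,  a[2] = 4,  a[3] = 7,  a[4] = 0,  a[5] = 9.
The sequence repeats with period 5.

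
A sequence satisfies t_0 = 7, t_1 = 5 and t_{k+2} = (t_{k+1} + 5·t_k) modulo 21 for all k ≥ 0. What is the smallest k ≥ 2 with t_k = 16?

24

Listing terms: t_0 = 7; t_1 = 5; t_2 = 19; t_3 = 2; t_4 = 13; t_5 = 2; t_6 = 4; t_7 = 14; t_8 = 13; t_9 = 20; t_{10} = 1; t_{11} = 17; t_{12} = 1; t_{13} = 2; t_{14} = 7; t_{15} = 17; t_{16} = 10; t_{17} = 11; t_{18} = 19; t_{19} = 11; t_{20} = 1; t_{21} = 14; t_{22} = 19; t_{23} = 5; t_{24} = 16; t_{25} = 20; t_{26} = 16; t_{27} = 11; t_{28} = 7; t_{29} = 20; t_{30} = 13; t_{31} = 8; t_{32} = 10; t_{33} = 8; t_{34} = 16; t_{35} = 14; t_{36} = 10; t_{37} = 17; t_{38} = 4; t_{39} = 5; t_{40} = 4; t_{41} = 8; t_{42} = 7; t_{43} = 5.
The sequence repeats with period 42.
The value 16 first appears (with k ≥ 2) at t_{24}.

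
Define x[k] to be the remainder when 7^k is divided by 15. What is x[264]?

1

Computing terms: x[0] = 1; x[1] = 7; x[2] = 4; x[3] = 13; x[4] = 1.
Since x[4] = x[0] = 1, the sequence is periodic with period 4.
So x[264] = x[0 + ((264-0) mod 4)] = x[0] = 1.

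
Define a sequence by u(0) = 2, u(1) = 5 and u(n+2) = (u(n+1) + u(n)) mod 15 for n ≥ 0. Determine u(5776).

5

We have u(0) = 2,  u(1) = 5,  u(2) = 7,  u(3) = 12,  u(4) = 4,  u(5) = 1,  u(6) = 5,  u(7) = 6,  u(8) = 11,  u(9) = 2,  u(10) = 13,  u(11) = 0,  u(12) = 13,  u(13) = 13,  u(14) = 11,  u(15) = 9,  u(16) = 5,  u(17) = 14,  u(18) = 4,  u(19) = 3,  u(20) = 7,  u(21) = 10,  u(22) = 2,  u(23) = 12,  u(24) = 14,  u(25) = 11,  u(26) = 10,  u(27) = 6,  u(28) = 1,  u(29) = 7,  u(30) = 8,  u(31) = 0,  u(32) = 8,  u(33) = 8,  u(34) = 1,  u(35) = 9,  u(36) = 10,  u(37) = 4,  u(38) = 14,  u(39) = 3,  u(40) = 2,  u(41) = 5.
Since (u(40), u(41)) = (u(0), u(1)) = (2, 5) (two consecutive terms determine the rest), the sequence is periodic with period 40.
So u(5776) = u(0 + ((5776-0) mod 40)) = u(16) = 5.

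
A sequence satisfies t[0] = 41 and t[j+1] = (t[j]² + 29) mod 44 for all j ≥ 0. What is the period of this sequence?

We have t[0] = 41, t[1] = 38, t[2] = 21, t[3] = 30, t[4] = 5, t[5] = 10, t[6] = 41.
The sequence repeats with period 6.

6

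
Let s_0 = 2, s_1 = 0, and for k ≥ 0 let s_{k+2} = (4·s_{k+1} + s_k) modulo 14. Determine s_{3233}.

Listing terms: s_0 = 2; s_1 = 0; s_2 = 2; s_3 = 8; s_4 = 6; s_5 = 4; s_6 = 8; s_7 = 8; s_8 = 12; s_9 = 0; s_{10} = 12; s_{11} = 6; s_{12} = 8; s_{13} = 10; s_{14} = 6; s_{15} = 6; s_{16} = 2; s_{17} = 0.
Since (s_{16}, s_{17}) = (s_0, s_1) = (2, 0) (two consecutive terms determine the rest), the sequence is periodic with period 16.
So s_{3233} = s_{0 + ((3233-0) mod 16)} = s_1 = 0.

0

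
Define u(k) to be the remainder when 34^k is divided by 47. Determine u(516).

2

We have u(1) = 34, u(2) = 28, u(3) = 12, u(4) = 32, u(5) = 7, u(6) = 3, u(7) = 8, u(8) = 37, u(9) = 36, u(10) = 2, u(11) = 21, u(12) = 9, u(13) = 24, u(14) = 17, u(15) = 14, u(16) = 6, u(17) = 16, u(18) = 27, u(19) = 25, u(20) = 4, u(21) = 42, u(22) = 18, u(23) = 1, u(24) = 34.
The sequence repeats with period 23.
(516 - 1) mod 23 = 9, so u(516) = u(10) = 2.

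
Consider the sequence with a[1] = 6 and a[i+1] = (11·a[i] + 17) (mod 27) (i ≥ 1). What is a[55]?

6

a[1] = 6, a[2] = 2, a[3] = 12, a[4] = 14, a[5] = 9, a[6] = 8, a[7] = 24, a[8] = 11, a[9] = 3, a[10] = 23, a[11] = 0, a[12] = 17, a[13] = 15, a[14] = 20, a[15] = 21, a[16] = 5, a[17] = 18, a[18] = 26, a[19] = 6.
The sequence repeats with period 18.
(55 - 1) mod 18 = 0, so a[55] = a[1] = 6.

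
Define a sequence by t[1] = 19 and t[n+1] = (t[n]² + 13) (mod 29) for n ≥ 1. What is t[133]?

8

Computing terms: t[1] = 19, t[2] = 26, t[3] = 22, t[4] = 4, t[5] = 0, t[6] = 13, t[7] = 8, t[8] = 19.
The sequence repeats with period 7.
So t[133] = t[1 + ((133-1) mod 7)] = t[7] = 8.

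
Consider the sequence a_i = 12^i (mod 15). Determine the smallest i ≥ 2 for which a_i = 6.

4

We have a_1 = 12; a_2 = 9; a_3 = 3; a_4 = 6; a_5 = 12.
Since a_5 = a_1 = 12, the sequence is periodic with period 4.
The value 6 first appears (with i ≥ 2) at a_4.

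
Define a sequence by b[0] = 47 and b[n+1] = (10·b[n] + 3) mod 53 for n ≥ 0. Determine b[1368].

We have b[0] = 47,  b[1] = 49,  b[2] = 16,  b[3] = 4,  b[4] = 43,  b[5] = 9,  b[6] = 40,  b[7] = 32,  b[8] = 5,  b[9] = 0,  b[10] = 3,  b[11] = 33,  b[12] = 15,  b[13] = 47.
Since b[13] = b[0] = 47, the sequence is periodic with period 13.
So b[1368] = b[0 + ((1368-0) mod 13)] = b[3] = 4.

4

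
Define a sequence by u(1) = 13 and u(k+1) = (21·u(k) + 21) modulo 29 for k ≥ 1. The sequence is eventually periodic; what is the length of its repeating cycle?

28

Listing terms: u(1) = 13; u(2) = 4; u(3) = 18; u(4) = 22; u(5) = 19; u(6) = 14; u(7) = 25; u(8) = 24; u(9) = 3; u(10) = 26; u(11) = 16; u(12) = 9; u(13) = 7; u(14) = 23; u(15) = 11; u(16) = 20; u(17) = 6; u(18) = 2; u(19) = 5; u(20) = 10; u(21) = 28; u(22) = 0; u(23) = 21; u(24) = 27; u(25) = 8; u(26) = 15; u(27) = 17; u(28) = 1; u(29) = 13.
Since u(29) = u(1) = 13, the sequence is periodic with period 28.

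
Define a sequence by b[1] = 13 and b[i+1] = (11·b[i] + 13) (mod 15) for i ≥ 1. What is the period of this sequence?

Computing terms: b[1] = 13; b[2] = 6; b[3] = 4; b[4] = 12; b[5] = 10; b[6] = 3; b[7] = 1; b[8] = 9; b[9] = 7; b[10] = 0; b[11] = 13.
Since b[11] = b[1] = 13, the sequence is periodic with period 10.

10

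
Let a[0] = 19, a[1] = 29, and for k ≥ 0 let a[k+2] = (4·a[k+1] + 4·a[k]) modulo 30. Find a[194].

12

We have a[0] = 19, a[1] = 29, a[2] = 12, a[3] = 14, a[4] = 14, a[5] = 22, a[6] = 24, a[7] = 4, a[8] = 22, a[9] = 14, a[10] = 24, a[11] = 2, a[12] = 14, a[13] = 4, a[14] = 12, a[15] = 4, a[16] = 4, a[17] = 2, a[18] = 24, a[19] = 14, a[20] = 2, a[21] = 4, a[22] = 24, a[23] = 22, a[24] = 4, a[25] = 14, a[26] = 12, a[27] = 14.
Since (a[26], a[27]) = (a[2], a[3]) = (12, 14) (two consecutive terms determine the rest), the sequence is eventually periodic: after a pre-period of length 2 it cycles with period 24.
For k ≥ 2, a[k] depends only on (k - 2) mod 24. (194 - 2) mod 24 = 0, so a[194] = a[2] = 12.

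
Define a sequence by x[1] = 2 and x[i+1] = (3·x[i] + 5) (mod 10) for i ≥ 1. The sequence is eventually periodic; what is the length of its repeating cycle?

4

Computing terms: x[1] = 2, x[2] = 1, x[3] = 8, x[4] = 9, x[5] = 2.
The sequence repeats with period 4.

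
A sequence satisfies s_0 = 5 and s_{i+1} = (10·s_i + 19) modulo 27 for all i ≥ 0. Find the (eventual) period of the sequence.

Computing terms: s_0 = 5,  s_1 = 15,  s_2 = 7,  s_3 = 8,  s_4 = 18,  s_5 = 10,  s_6 = 11,  s_7 = 21,  s_8 = 13,  s_9 = 14,  s_{10} = 24,  s_{11} = 16,  s_{12} = 17,  s_{13} = 0,  s_{14} = 19,  s_{15} = 20,  s_{16} = 3,  s_{17} = 22,  s_{18} = 23,  s_{19} = 6,  s_{20} = 25,  s_{21} = 26,  s_{22} = 9,  s_{23} = 1,  s_{24} = 2,  s_{25} = 12,  s_{26} = 4,  s_{27} = 5.
The sequence repeats with period 27.

27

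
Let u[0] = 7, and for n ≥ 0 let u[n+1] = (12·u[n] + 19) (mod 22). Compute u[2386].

21

Computing terms: u[0] = 7; u[1] = 15; u[2] = 1; u[3] = 9; u[4] = 17; u[5] = 3; u[6] = 11; u[7] = 19; u[8] = 5; u[9] = 13; u[10] = 21; u[11] = 7.
The sequence repeats with period 11.
(2386 - 0) mod 11 = 10, so u[2386] = u[10] = 21.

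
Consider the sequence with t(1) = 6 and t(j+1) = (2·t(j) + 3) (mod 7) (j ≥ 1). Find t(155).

1

Computing terms: t(1) = 6, t(2) = 1, t(3) = 5, t(4) = 6.
Since t(4) = t(1) = 6, the sequence is periodic with period 3.
(155 - 1) mod 3 = 1, so t(155) = t(2) = 1.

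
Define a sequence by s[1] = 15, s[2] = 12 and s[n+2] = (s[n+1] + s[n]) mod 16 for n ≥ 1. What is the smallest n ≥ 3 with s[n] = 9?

s[1] = 15; s[2] = 12; s[3] = 11; s[4] = 7; s[5] = 2; s[6] = 9; s[7] = 11; s[8] = 4; s[9] = 15; s[10] = 3; s[11] = 2; s[12] = 5; s[13] = 7; s[14] = 12; s[15] = 3; s[16] = 15; s[17] = 2; s[18] = 1; s[19] = 3; s[20] = 4; s[21] = 7; s[22] = 11; s[23] = 2; s[24] = 13; s[25] = 15; s[26] = 12.
Since (s[25], s[26]) = (s[1], s[2]) = (15, 12) (two consecutive terms determine the rest), the sequence is periodic with period 24.
The value 9 first appears (with n ≥ 3) at s[6].

6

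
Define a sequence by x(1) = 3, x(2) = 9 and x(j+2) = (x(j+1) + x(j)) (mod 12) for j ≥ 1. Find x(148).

Listing terms: x(1) = 3; x(2) = 9; x(3) = 0; x(4) = 9; x(5) = 9; x(6) = 6; x(7) = 3; x(8) = 9.
Since (x(7), x(8)) = (x(1), x(2)) = (3, 9) (two consecutive terms determine the rest), the sequence is periodic with period 6.
(148 - 1) mod 6 = 3, so x(148) = x(4) = 9.

9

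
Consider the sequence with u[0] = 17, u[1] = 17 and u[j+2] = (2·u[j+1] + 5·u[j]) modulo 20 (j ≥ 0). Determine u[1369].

Computing terms: u[0] = 17,  u[1] = 17,  u[2] = 19,  u[3] = 3,  u[4] = 1,  u[5] = 17,  u[6] = 19.
Since (u[5], u[6]) = (u[1], u[2]) = (17, 19) (two consecutive terms determine the rest), the sequence is eventually periodic: after a pre-period of length 1 it cycles with period 4.
For j ≥ 1, u[j] depends only on (j - 1) mod 4. (1369 - 1) mod 4 = 0, so u[1369] = u[1] = 17.

17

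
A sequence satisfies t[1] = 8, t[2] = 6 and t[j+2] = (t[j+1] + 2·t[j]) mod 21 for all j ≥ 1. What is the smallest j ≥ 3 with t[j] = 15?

t[1] = 8; t[2] = 6; t[3] = 1; t[4] = 13; t[5] = 15; t[6] = 20; t[7] = 8; t[8] = 6.
The sequence repeats with period 6.
The value 15 first appears (with j ≥ 3) at t[5].

5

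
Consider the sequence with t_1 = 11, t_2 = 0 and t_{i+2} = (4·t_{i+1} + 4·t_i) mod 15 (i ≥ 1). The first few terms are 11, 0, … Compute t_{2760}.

4

t_1 = 11, t_2 = 0, t_3 = 14, t_4 = 11, t_5 = 10, t_6 = 9, t_7 = 1, t_8 = 10, t_9 = 14, t_{10} = 6, t_{11} = 5, t_{12} = 14, t_{13} = 1, t_{14} = 0, t_{15} = 4, t_{16} = 1, t_{17} = 5, t_{18} = 9, t_{19} = 11, t_{20} = 5, t_{21} = 4, t_{22} = 6, t_{23} = 10, t_{24} = 4, t_{25} = 11, t_{26} = 0.
The sequence repeats with period 24.
(2760 - 1) mod 24 = 23, so t_{2760} = t_{24} = 4.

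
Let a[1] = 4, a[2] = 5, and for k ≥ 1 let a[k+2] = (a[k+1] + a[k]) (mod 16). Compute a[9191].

3

Computing terms: a[1] = 4; a[2] = 5; a[3] = 9; a[4] = 14; a[5] = 7; a[6] = 5; a[7] = 12; a[8] = 1; a[9] = 13; a[10] = 14; a[11] = 11; a[12] = 9; a[13] = 4; a[14] = 13; a[15] = 1; a[16] = 14; a[17] = 15; a[18] = 13; a[19] = 12; a[20] = 9; a[21] = 5; a[22] = 14; a[23] = 3; a[24] = 1; a[25] = 4; a[26] = 5.
Since (a[25], a[26]) = (a[1], a[2]) = (4, 5) (two consecutive terms determine the rest), the sequence is periodic with period 24.
(9191 - 1) mod 24 = 22, so a[9191] = a[23] = 3.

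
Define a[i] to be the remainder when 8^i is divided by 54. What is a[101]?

We have a[1] = 8; a[2] = 10; a[3] = 26; a[4] = 46; a[5] = 44; a[6] = 28; a[7] = 8.
Since a[7] = a[1] = 8, the sequence is periodic with period 6.
(101 - 1) mod 6 = 4, so a[101] = a[5] = 44.

44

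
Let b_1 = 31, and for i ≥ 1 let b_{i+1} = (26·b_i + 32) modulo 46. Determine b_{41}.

32

b_1 = 31; b_2 = 10; b_3 = 16; b_4 = 34; b_5 = 42; b_6 = 20; b_7 = 0; b_8 = 32; b_9 = 36; b_{10} = 2; b_{11} = 38; b_{12} = 8; b_{13} = 10.
Since b_{13} = b_2 = 10, the sequence is eventually periodic: after a pre-period of length 1 it cycles with period 11.
For i ≥ 2, b_i depends only on (i - 2) mod 11. (41 - 2) mod 11 = 6, so b_{41} = b_8 = 32.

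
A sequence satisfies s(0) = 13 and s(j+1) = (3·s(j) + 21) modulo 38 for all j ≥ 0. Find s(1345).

24

We have s(0) = 13, s(1) = 22, s(2) = 11, s(3) = 16, s(4) = 31, s(5) = 0, s(6) = 21, s(7) = 8, s(8) = 7, s(9) = 4, s(10) = 33, s(11) = 6, s(12) = 1, s(13) = 24, s(14) = 17, s(15) = 34, s(16) = 9, s(17) = 10, s(18) = 13.
Since s(18) = s(0) = 13, the sequence is periodic with period 18.
So s(1345) = s(0 + ((1345-0) mod 18)) = s(13) = 24.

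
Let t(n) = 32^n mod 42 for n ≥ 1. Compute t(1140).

22

Computing terms: t(1) = 32; t(2) = 16; t(3) = 8; t(4) = 4; t(5) = 2; t(6) = 22; t(7) = 32.
The sequence repeats with period 6.
So t(1140) = t(1 + ((1140-1) mod 6)) = t(6) = 22.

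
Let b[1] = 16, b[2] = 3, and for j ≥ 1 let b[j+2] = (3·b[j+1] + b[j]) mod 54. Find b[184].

b[1] = 16,  b[2] = 3,  b[3] = 25,  b[4] = 24,  b[5] = 43,  b[6] = 45,  b[7] = 16,  b[8] = 39,  b[9] = 25,  b[10] = 6,  b[11] = 43,  b[12] = 27,  b[13] = 16,  b[14] = 21,  b[15] = 25,  b[16] = 42,  b[17] = 43,  b[18] = 9,  b[19] = 16,  b[20] = 3.
The sequence repeats with period 18.
(184 - 1) mod 18 = 3, so b[184] = b[4] = 24.

24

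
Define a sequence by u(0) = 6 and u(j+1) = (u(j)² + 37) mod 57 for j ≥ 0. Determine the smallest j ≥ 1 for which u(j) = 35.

Computing terms: u(0) = 6; u(1) = 16; u(2) = 8; u(3) = 44; u(4) = 35; u(5) = 8.
Since u(5) = u(2) = 8, the sequence is eventually periodic: after a pre-period of length 2 it cycles with period 3.
The value 35 first appears (with j ≥ 1) at u(4).

4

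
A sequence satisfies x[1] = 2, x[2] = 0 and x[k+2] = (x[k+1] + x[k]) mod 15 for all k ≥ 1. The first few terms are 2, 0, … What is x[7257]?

5

Listing terms: x[1] = 2; x[2] = 0; x[3] = 2; x[4] = 2; x[5] = 4; x[6] = 6; x[7] = 10; x[8] = 1; x[9] = 11; x[10] = 12; x[11] = 8; x[12] = 5; x[13] = 13; x[14] = 3; x[15] = 1; x[16] = 4; x[17] = 5; x[18] = 9; x[19] = 14; x[20] = 8; x[21] = 7; x[22] = 0; x[23] = 7; x[24] = 7; x[25] = 14; x[26] = 6; x[27] = 5; x[28] = 11; x[29] = 1; x[30] = 12; x[31] = 13; x[32] = 10; x[33] = 8; x[34] = 3; x[35] = 11; x[36] = 14; x[37] = 10; x[38] = 9; x[39] = 4; x[40] = 13; x[41] = 2; x[42] = 0.
Since (x[41], x[42]) = (x[1], x[2]) = (2, 0) (two consecutive terms determine the rest), the sequence is periodic with period 40.
So x[7257] = x[1 + ((7257-1) mod 40)] = x[17] = 5.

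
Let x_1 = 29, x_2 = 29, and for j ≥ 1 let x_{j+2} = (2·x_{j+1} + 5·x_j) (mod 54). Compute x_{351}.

x_1 = 29; x_2 = 29; x_3 = 41; x_4 = 11; x_5 = 11; x_6 = 23; x_7 = 47; x_8 = 47; x_9 = 5; x_{10} = 29; x_{11} = 29.
The sequence repeats with period 9.
(351 - 1) mod 9 = 8, so x_{351} = x_9 = 5.

5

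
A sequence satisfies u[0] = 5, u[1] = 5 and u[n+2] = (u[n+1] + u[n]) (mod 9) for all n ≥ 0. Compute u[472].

Listing terms: u[0] = 5; u[1] = 5; u[2] = 1; u[3] = 6; u[4] = 7; u[5] = 4; u[6] = 2; u[7] = 6; u[8] = 8; u[9] = 5; u[10] = 4; u[11] = 0; u[12] = 4; u[13] = 4; u[14] = 8; u[15] = 3; u[16] = 2; u[17] = 5; u[18] = 7; u[19] = 3; u[20] = 1; u[21] = 4; u[22] = 5; u[23] = 0; u[24] = 5; u[25] = 5.
The sequence repeats with period 24.
(472 - 0) mod 24 = 16, so u[472] = u[16] = 2.

2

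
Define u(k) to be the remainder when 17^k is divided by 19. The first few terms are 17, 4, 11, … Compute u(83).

Computing terms: u(1) = 17,  u(2) = 4,  u(3) = 11,  u(4) = 16,  u(5) = 6,  u(6) = 7,  u(7) = 5,  u(8) = 9,  u(9) = 1,  u(10) = 17.
The sequence repeats with period 9.
So u(83) = u(1 + ((83-1) mod 9)) = u(2) = 4.

4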